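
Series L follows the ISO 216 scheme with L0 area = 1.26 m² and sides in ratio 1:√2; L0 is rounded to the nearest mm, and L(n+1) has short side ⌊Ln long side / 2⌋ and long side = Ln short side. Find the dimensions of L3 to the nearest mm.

333 × 472 mm

Let L0's short side be w mm. w · w√2 = 1.26 m² = 1,260,000 mm², so w ≈ 943.9 mm and w√2 ≈ 1334.9 mm → L0 = 944 × 1335 mm.
L1: ⌊1335/2⌋ × 944 = 667 × 944 mm
L2: ⌊944/2⌋ × 667 = 472 × 667 mm
L3: ⌊667/2⌋ × 472 = 333 × 472 mm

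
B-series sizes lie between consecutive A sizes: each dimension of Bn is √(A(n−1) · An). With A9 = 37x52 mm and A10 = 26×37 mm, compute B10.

Short side: √(37 · 26) = √962 ≈ 31.0 → 31 mm
Long side: √(52 · 37) = √1924 ≈ 43.9 → 44 mm

31 × 44 mm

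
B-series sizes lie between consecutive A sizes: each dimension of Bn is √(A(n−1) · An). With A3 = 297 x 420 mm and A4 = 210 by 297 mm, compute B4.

250 × 353 mm

Short side: √(297 · 210) = √62370 ≈ 249.7 → 250 mm
Long side: √(420 · 297) = √124740 ≈ 353.2 → 353 mm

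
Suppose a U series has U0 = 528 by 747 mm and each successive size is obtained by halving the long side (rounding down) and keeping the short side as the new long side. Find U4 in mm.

132 × 186 mm

U1: ⌊747/2⌋ × 528 = 373 × 528 mm
U2: ⌊528/2⌋ × 373 = 264 × 373 mm
U3: ⌊373/2⌋ × 264 = 186 × 264 mm
U4: ⌊264/2⌋ × 186 = 132 × 186 mm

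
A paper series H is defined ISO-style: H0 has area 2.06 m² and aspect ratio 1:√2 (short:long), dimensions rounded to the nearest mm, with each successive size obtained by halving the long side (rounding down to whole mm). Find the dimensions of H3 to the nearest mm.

Let H0's short side be w mm. w · w√2 = 2.06 m² = 2,060,000 mm², so w ≈ 1206.9 mm and w√2 ≈ 1706.8 mm → H0 = 1207 × 1707 mm.
H1: ⌊1707/2⌋ × 1207 = 853 × 1207 mm
H2: ⌊1207/2⌋ × 853 = 603 × 853 mm
H3: ⌊853/2⌋ × 603 = 426 × 603 mm

426 × 603 mm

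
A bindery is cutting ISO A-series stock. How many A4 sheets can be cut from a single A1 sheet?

8

Each ISO step halves the sheet: 1 × A1 → 2 × A2 → 4 × A3 → 8 × A4
From A1 to A4 is 3 halving steps: 2^3 = 8.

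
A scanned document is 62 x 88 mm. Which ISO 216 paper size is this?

B8 (62 × 88 mm)

Aspect ratio 88/62 ≈ 1.419 — close to the ISO √2 ≈ 1.414.
In the B-series (B0 = 1000 × 1414 mm): B8 = 62 × 88 mm.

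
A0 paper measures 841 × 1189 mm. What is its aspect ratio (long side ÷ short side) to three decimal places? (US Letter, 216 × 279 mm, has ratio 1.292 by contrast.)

1.414

1189 / 841 = 1.414
Matches √2 ≈ 1.414 — the ISO 216 defining ratio.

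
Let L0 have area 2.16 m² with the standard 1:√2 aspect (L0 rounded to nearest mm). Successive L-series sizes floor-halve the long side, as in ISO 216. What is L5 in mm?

218 × 309 mm

Let L0's short side be w mm. w · w√2 = 2.16 m² = 2,160,000 mm², so w ≈ 1235.9 mm and w√2 ≈ 1747.8 mm → L0 = 1236 × 1748 mm.
L1: ⌊1748/2⌋ × 1236 = 874 × 1236 mm
L2: ⌊1236/2⌋ × 874 = 618 × 874 mm
L3: ⌊874/2⌋ × 618 = 437 × 618 mm
L4: ⌊618/2⌋ × 437 = 309 × 437 mm
L5: ⌊437/2⌋ × 309 = 218 × 309 mm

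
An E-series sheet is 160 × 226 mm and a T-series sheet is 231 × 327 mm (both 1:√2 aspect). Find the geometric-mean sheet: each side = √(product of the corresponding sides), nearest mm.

Short side: √(160 · 231) = √36960 ≈ 192.2 → 192 mm
Long side: √(226 · 327) = √73902 ≈ 271.8 → 272 mm

192 × 272 mm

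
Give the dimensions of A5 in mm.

A0 = 841 × 1189 mm (A0 has area 1 m², aspect 1:√2).
A1: ⌊1189/2⌋ × 841 = 594 × 841 mm
A2: ⌊841/2⌋ × 594 = 420 × 594 mm
A3: ⌊594/2⌋ × 420 = 297 × 420 mm
A4: ⌊420/2⌋ × 297 = 210 × 297 mm
A5: ⌊297/2⌋ × 210 = 148 × 210 mm

148 × 210 mm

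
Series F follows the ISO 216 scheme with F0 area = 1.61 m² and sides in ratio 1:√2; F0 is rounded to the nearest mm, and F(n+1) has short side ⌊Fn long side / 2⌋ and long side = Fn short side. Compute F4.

Let F0's short side be w mm. w · w√2 = 1.61 m² = 1,610,000 mm², so w ≈ 1067.0 mm and w√2 ≈ 1508.9 mm → F0 = 1067 × 1509 mm.
F1: ⌊1509/2⌋ × 1067 = 754 × 1067 mm
F2: ⌊1067/2⌋ × 754 = 533 × 754 mm
F3: ⌊754/2⌋ × 533 = 377 × 533 mm
F4: ⌊533/2⌋ × 377 = 266 × 377 mm

266 × 377 mm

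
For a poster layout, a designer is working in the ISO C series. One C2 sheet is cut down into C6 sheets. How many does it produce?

Each ISO step halves the sheet: 1 × C2 → 2 × C3 → 4 × C4 → 8 × C5 → …
From C2 to C6 is 4 halving steps: 2^4 = 16.

16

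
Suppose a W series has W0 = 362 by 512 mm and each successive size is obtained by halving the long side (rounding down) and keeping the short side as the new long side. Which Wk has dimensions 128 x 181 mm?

W0: 362 × 512 mm
W1: 256 × 362 mm
W2: 181 × 256 mm
W3: 128 × 181 mm
W4: 90 × 128 mm
→ matches W3.

W3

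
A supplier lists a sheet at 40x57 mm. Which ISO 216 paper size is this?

C9 (40 × 57 mm)

Aspect ratio 57/40 ≈ 1.425 — close to the ISO √2 ≈ 1.414.
In the C-series (envelope sizes, between A and B): C9 = 40 × 57 mm.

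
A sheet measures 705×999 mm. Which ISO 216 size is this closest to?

Aspect ratio 999/705 ≈ 1.417 — close to the ISO √2 ≈ 1.414.
In the B-series (B0 = 1000 × 1414 mm): B1 = 707 × 1000 mm.
Off by 3 mm total — nearest standard size.

B1 (707 × 1000 mm)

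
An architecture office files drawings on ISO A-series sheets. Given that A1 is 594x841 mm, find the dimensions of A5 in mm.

148 × 210 mm

A2: ⌊841/2⌋ × 594 = 420 × 594 mm
A3: ⌊594/2⌋ × 420 = 297 × 420 mm
A4: ⌊420/2⌋ × 297 = 210 × 297 mm
A5: ⌊297/2⌋ × 210 = 148 × 210 mm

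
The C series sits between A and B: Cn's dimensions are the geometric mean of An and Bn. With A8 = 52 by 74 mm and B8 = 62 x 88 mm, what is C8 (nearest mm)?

Short side: √(52 · 62) = √3224 ≈ 56.8 → 57 mm
Long side: √(74 · 88) = √6512 ≈ 80.7 → 81 mm

57 × 81 mm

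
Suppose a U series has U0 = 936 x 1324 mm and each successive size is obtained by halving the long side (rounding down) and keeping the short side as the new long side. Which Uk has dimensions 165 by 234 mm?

U5

U0: 936 × 1324 mm
U1: 662 × 936 mm
U2: 468 × 662 mm
U3: 331 × 468 mm
U4: 234 × 331 mm
U5: 165 × 234 mm
U6: 117 × 165 mm
→ matches U5.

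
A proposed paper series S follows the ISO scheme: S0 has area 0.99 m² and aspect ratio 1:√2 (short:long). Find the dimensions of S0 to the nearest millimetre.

Let the short side be w mm. Then w · w√2 = 0.99 m² = 990,000 mm².
w² = 990,000/√2, so w ≈ 836.7 mm; long side = w√2 ≈ 1183.2 mm.

837 × 1183 mm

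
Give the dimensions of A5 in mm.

148 × 210 mm

A0 = 841 × 1189 mm (A0 has area 1 m², aspect 1:√2).
A1: ⌊1189/2⌋ × 841 = 594 × 841 mm
A2: ⌊841/2⌋ × 594 = 420 × 594 mm
A3: ⌊594/2⌋ × 420 = 297 × 420 mm
A4: ⌊420/2⌋ × 297 = 210 × 297 mm
A5: ⌊297/2⌋ × 210 = 148 × 210 mm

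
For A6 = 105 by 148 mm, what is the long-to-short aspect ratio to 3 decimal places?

1.410

148 / 105 = 1.410
ISO 216 targets √2 ≈ 1.414; the -0.005 deviation is from mm rounding.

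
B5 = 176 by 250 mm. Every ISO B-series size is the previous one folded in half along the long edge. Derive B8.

B6: ⌊250/2⌋ × 176 = 125 × 176 mm
B7: ⌊176/2⌋ × 125 = 88 × 125 mm
B8: ⌊125/2⌋ × 88 = 62 × 88 mm

62 × 88 mm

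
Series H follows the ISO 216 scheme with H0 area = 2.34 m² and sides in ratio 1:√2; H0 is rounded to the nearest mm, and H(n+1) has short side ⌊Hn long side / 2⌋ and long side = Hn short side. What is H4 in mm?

321 × 454 mm

Let H0's short side be w mm. w · w√2 = 2.34 m² = 2,340,000 mm², so w ≈ 1286.3 mm and w√2 ≈ 1819.1 mm → H0 = 1286 × 1819 mm.
H1: ⌊1819/2⌋ × 1286 = 909 × 1286 mm
H2: ⌊1286/2⌋ × 909 = 643 × 909 mm
H3: ⌊909/2⌋ × 643 = 454 × 643 mm
H4: ⌊643/2⌋ × 454 = 321 × 454 mm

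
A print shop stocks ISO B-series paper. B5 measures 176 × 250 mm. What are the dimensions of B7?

88 × 125 mm

B6: ⌊250/2⌋ × 176 = 125 × 176 mm
B7: ⌊176/2⌋ × 125 = 88 × 125 mm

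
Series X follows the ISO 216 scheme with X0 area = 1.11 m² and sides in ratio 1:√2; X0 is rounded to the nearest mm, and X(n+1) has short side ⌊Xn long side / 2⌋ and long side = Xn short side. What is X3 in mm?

Let X0's short side be w mm. w · w√2 = 1.11 m² = 1,110,000 mm², so w ≈ 885.9 mm and w√2 ≈ 1252.9 mm → X0 = 886 × 1253 mm.
X1: ⌊1253/2⌋ × 886 = 626 × 886 mm
X2: ⌊886/2⌋ × 626 = 443 × 626 mm
X3: ⌊626/2⌋ × 443 = 313 × 443 mm

313 × 443 mm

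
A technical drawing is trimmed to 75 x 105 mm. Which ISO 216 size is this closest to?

A7 (74 × 105 mm)

Aspect ratio 105/75 ≈ 1.400 — close to the ISO √2 ≈ 1.414.
In the A-series (A0 area = 1 m²): A7 = 74 × 105 mm.
Off by 1 mm total — nearest standard size.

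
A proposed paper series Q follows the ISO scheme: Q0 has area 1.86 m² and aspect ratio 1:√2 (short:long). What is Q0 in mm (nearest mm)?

1147 × 1622 mm

Let the short side be w mm. Then w · w√2 = 1.86 m² = 1,860,000 mm².
w² = 1,860,000/√2, so w ≈ 1146.8 mm; long side = w√2 ≈ 1621.9 mm.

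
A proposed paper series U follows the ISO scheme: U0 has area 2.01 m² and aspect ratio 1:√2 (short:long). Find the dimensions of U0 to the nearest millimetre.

1192 × 1686 mm

Let the short side be w mm. Then w · w√2 = 2.01 m² = 2,010,000 mm².
w² = 2,010,000/√2, so w ≈ 1192.2 mm; long side = w√2 ≈ 1686.0 mm.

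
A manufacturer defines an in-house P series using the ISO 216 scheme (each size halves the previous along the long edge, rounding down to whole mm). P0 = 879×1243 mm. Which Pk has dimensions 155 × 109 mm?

P6

P0: 879 × 1243 mm
P1: 621 × 879 mm
P2: 439 × 621 mm
P3: 310 × 439 mm
P4: 219 × 310 mm
P5: 155 × 219 mm
P6: 109 × 155 mm
P7: 77 × 109 mm
→ matches P6.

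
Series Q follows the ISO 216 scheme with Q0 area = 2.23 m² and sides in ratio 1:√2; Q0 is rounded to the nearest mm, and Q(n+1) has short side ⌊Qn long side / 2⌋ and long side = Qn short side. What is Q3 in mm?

Let Q0's short side be w mm. w · w√2 = 2.23 m² = 2,230,000 mm², so w ≈ 1255.7 mm and w√2 ≈ 1775.9 mm → Q0 = 1256 × 1776 mm.
Q1: ⌊1776/2⌋ × 1256 = 888 × 1256 mm
Q2: ⌊1256/2⌋ × 888 = 628 × 888 mm
Q3: ⌊888/2⌋ × 628 = 444 × 628 mm

444 × 628 mm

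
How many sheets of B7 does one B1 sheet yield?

64

Each ISO step halves the sheet: 1 × B1 → 2 × B2 → 4 × B3 → 8 × B4 → …
From B1 to B7 is 6 halving steps: 2^6 = 64.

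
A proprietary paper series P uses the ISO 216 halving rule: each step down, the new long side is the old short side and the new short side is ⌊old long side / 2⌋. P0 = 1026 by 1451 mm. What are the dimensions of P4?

256 × 362 mm

P1: ⌊1451/2⌋ × 1026 = 725 × 1026 mm
P2: ⌊1026/2⌋ × 725 = 513 × 725 mm
P3: ⌊725/2⌋ × 513 = 362 × 513 mm
P4: ⌊513/2⌋ × 362 = 256 × 362 mm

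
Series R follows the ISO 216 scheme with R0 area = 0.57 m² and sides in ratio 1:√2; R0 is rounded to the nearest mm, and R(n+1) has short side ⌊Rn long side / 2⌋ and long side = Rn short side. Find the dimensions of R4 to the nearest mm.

158 × 224 mm

Let R0's short side be w mm. w · w√2 = 0.57 m² = 570,000 mm², so w ≈ 634.9 mm and w√2 ≈ 897.8 mm → R0 = 635 × 898 mm.
R1: ⌊898/2⌋ × 635 = 449 × 635 mm
R2: ⌊635/2⌋ × 449 = 317 × 449 mm
R3: ⌊449/2⌋ × 317 = 224 × 317 mm
R4: ⌊317/2⌋ × 224 = 158 × 224 mm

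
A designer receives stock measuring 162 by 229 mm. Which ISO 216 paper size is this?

C5 (162 × 229 mm)

Aspect ratio 229/162 ≈ 1.414 — close to the ISO √2 ≈ 1.414.
In the C-series (envelope sizes, between A and B): C5 = 162 × 229 mm.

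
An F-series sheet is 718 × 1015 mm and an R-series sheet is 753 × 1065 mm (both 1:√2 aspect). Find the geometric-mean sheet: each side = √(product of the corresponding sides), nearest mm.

735 × 1040 mm

Short side: √(718 · 753) = √540654 ≈ 735.3 → 735 mm
Long side: √(1015 · 1065) = √1080975 ≈ 1039.7 → 1040 mm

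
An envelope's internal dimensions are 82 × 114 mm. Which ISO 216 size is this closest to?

C7 (81 × 114 mm)

Aspect ratio 114/82 ≈ 1.390 (ISO target is √2 ≈ 1.414).
In the C-series (envelope sizes, between A and B): C7 = 81 × 114 mm.
Off by 1 mm total — nearest standard size.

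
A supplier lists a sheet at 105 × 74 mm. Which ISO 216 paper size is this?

Aspect ratio 105/74 ≈ 1.419 — close to the ISO √2 ≈ 1.414.
In the A-series (A0 area = 1 m²): A7 = 74 × 105 mm.

A7 (74 × 105 mm)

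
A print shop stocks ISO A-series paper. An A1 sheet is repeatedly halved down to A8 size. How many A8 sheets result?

128

A1 = 594 × 841 mm; A8 = 52 × 74 mm.
Each halving step doubles the count; 7 steps from A1 to A8.
2^7 = 128.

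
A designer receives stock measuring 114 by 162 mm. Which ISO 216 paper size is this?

Aspect ratio 162/114 ≈ 1.421 — close to the ISO √2 ≈ 1.414.
In the C-series (envelope sizes, between A and B): C6 = 114 × 162 mm.

C6 (114 × 162 mm)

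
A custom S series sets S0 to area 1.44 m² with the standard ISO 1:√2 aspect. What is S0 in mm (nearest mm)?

1009 × 1427 mm

Let the short side be w mm. Then w · w√2 = 1.44 m² = 1,440,000 mm².
w² = 1,440,000/√2, so w ≈ 1009.1 mm; long side = w√2 ≈ 1427.0 mm.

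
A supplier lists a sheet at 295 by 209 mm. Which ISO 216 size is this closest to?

A4 (210 × 297 mm)

Aspect ratio 295/209 ≈ 1.411 — close to the ISO √2 ≈ 1.414.
In the A-series (A0 area = 1 m²): A4 = 210 × 297 mm.
Off by 3 mm total — nearest standard size.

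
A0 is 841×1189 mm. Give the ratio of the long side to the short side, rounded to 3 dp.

1.414

1189 / 841 = 1.414
Matches √2 ≈ 1.414 — the ISO 216 defining ratio.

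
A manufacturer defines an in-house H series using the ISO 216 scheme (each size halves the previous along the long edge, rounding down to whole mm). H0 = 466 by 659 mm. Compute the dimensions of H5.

82 × 116 mm

H1: ⌊659/2⌋ × 466 = 329 × 466 mm
H2: ⌊466/2⌋ × 329 = 233 × 329 mm
H3: ⌊329/2⌋ × 233 = 164 × 233 mm
H4: ⌊233/2⌋ × 164 = 116 × 164 mm
H5: ⌊164/2⌋ × 116 = 82 × 116 mm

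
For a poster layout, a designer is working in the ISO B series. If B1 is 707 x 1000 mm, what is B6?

B2: ⌊1000/2⌋ × 707 = 500 × 707 mm
B3: ⌊707/2⌋ × 500 = 353 × 500 mm
B4: ⌊500/2⌋ × 353 = 250 × 353 mm
B5: ⌊353/2⌋ × 250 = 176 × 250 mm
B6: ⌊250/2⌋ × 176 = 125 × 176 mm

125 × 176 mm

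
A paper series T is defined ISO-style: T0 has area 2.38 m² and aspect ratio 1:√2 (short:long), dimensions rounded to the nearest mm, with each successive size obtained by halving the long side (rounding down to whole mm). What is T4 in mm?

Let T0's short side be w mm. w · w√2 = 2.38 m² = 2,380,000 mm², so w ≈ 1297.3 mm and w√2 ≈ 1834.6 mm → T0 = 1297 × 1835 mm.
T1: ⌊1835/2⌋ × 1297 = 917 × 1297 mm
T2: ⌊1297/2⌋ × 917 = 648 × 917 mm
T3: ⌊917/2⌋ × 648 = 458 × 648 mm
T4: ⌊648/2⌋ × 458 = 324 × 458 mm

324 × 458 mm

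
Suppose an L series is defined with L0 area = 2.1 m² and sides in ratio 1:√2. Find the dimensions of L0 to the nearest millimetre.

1219 × 1723 mm

Let the short side be w mm. Then w · w√2 = 2.1 m² = 2,100,000 mm².
w² = 2,100,000/√2, so w ≈ 1218.6 mm; long side = w√2 ≈ 1723.3 mm.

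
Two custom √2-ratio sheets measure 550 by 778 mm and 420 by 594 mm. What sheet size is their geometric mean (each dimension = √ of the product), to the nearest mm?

481 × 680 mm

Short side: √(550 · 420) = √231000 ≈ 480.6 → 481 mm
Long side: √(778 · 594) = √462132 ≈ 679.8 → 680 mm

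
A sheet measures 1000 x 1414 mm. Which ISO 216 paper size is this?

B0 (1000 × 1414 mm)

Aspect ratio 1414/1000 ≈ 1.414 — close to the ISO √2 ≈ 1.414.
In the B-series (B0 = 1000 × 1414 mm): B0 = 1000 × 1414 mm.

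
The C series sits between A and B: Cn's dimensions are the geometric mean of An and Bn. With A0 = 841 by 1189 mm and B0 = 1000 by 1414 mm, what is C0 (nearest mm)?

Short side: √(841 · 1000) = √841000 ≈ 917.1 → 917 mm
Long side: √(1189 · 1414) = √1681246 ≈ 1296.6 → 1297 mm

917 × 1297 mm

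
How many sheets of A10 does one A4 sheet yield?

64

Each ISO step halves the sheet: 1 × A4 → 2 × A5 → 4 × A6 → 8 × A7 → …
From A4 to A10 is 6 halving steps: 2^6 = 64.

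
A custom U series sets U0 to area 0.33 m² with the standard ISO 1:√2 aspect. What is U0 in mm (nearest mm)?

Let the short side be w mm. Then w · w√2 = 0.33 m² = 330,000 mm².
w² = 330,000/√2, so w ≈ 483.1 mm; long side = w√2 ≈ 683.1 mm.

483 × 683 mm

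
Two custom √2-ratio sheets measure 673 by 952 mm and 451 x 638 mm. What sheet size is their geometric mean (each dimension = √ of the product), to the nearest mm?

Short side: √(673 · 451) = √303523 ≈ 550.9 → 551 mm
Long side: √(952 · 638) = √607376 ≈ 779.3 → 779 mm

551 × 779 mm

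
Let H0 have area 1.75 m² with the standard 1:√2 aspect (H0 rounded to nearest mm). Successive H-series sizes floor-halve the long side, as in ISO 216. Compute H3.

393 × 556 mm

Let H0's short side be w mm. w · w√2 = 1.75 m² = 1,750,000 mm², so w ≈ 1112.4 mm and w√2 ≈ 1573.2 mm → H0 = 1112 × 1573 mm.
H1: ⌊1573/2⌋ × 1112 = 786 × 1112 mm
H2: ⌊1112/2⌋ × 786 = 556 × 786 mm
H3: ⌊786/2⌋ × 556 = 393 × 556 mm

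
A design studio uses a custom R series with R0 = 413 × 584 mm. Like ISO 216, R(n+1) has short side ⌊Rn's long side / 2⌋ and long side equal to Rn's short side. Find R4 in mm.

103 × 146 mm

R1: ⌊584/2⌋ × 413 = 292 × 413 mm
R2: ⌊413/2⌋ × 292 = 206 × 292 mm
R3: ⌊292/2⌋ × 206 = 146 × 206 mm
R4: ⌊206/2⌋ × 146 = 103 × 146 mm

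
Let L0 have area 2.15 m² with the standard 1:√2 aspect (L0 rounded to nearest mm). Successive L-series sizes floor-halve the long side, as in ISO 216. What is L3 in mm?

Let L0's short side be w mm. w · w√2 = 2.15 m² = 2,150,000 mm², so w ≈ 1233.0 mm and w√2 ≈ 1743.7 mm → L0 = 1233 × 1744 mm.
L1: ⌊1744/2⌋ × 1233 = 872 × 1233 mm
L2: ⌊1233/2⌋ × 872 = 616 × 872 mm
L3: ⌊872/2⌋ × 616 = 436 × 616 mm

436 × 616 mm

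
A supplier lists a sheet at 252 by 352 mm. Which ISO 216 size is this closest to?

B4 (250 × 353 mm)

Aspect ratio 352/252 ≈ 1.397 (ISO target is √2 ≈ 1.414).
In the B-series (B0 = 1000 × 1414 mm): B4 = 250 × 353 mm.
Off by 3 mm total — nearest standard size.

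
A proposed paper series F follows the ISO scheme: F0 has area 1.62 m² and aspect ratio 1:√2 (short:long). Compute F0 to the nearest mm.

1070 × 1514 mm

Let the short side be w mm. Then w · w√2 = 1.62 m² = 1,620,000 mm².
w² = 1,620,000/√2, so w ≈ 1070.3 mm; long side = w√2 ≈ 1513.6 mm.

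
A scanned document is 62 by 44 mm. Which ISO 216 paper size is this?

Aspect ratio 62/44 ≈ 1.409 — close to the ISO √2 ≈ 1.414.
In the B-series (B0 = 1000 × 1414 mm): B9 = 44 × 62 mm.

B9 (44 × 62 mm)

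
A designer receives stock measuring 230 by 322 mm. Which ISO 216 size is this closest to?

Aspect ratio 322/230 ≈ 1.400 — close to the ISO √2 ≈ 1.414.
In the C-series (envelope sizes, between A and B): C4 = 229 × 324 mm.
Off by 3 mm total — nearest standard size.

C4 (229 × 324 mm)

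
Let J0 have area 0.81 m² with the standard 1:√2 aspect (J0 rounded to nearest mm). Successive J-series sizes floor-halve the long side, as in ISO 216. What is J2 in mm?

378 × 535 mm

Let J0's short side be w mm. w · w√2 = 0.81 m² = 810,000 mm², so w ≈ 756.8 mm and w√2 ≈ 1070.3 mm → J0 = 757 × 1070 mm.
J1: ⌊1070/2⌋ × 757 = 535 × 757 mm
J2: ⌊757/2⌋ × 535 = 378 × 535 mm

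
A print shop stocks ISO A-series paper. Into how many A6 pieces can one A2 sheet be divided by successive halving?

16

A2 = 420 × 594 mm; A6 = 105 × 148 mm.
Each halving step doubles the count; 4 steps from A2 to A6.
2^4 = 16.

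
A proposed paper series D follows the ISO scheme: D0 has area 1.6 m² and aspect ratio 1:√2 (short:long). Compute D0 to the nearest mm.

1064 × 1504 mm

Let the short side be w mm. Then w · w√2 = 1.6 m² = 1,600,000 mm².
w² = 1,600,000/√2, so w ≈ 1063.7 mm; long side = w√2 ≈ 1504.2 mm.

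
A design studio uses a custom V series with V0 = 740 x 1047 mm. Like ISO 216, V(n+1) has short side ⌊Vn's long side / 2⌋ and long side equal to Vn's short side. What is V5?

130 × 185 mm

V1: ⌊1047/2⌋ × 740 = 523 × 740 mm
V2: ⌊740/2⌋ × 523 = 370 × 523 mm
V3: ⌊523/2⌋ × 370 = 261 × 370 mm
V4: ⌊370/2⌋ × 261 = 185 × 261 mm
V5: ⌊261/2⌋ × 185 = 130 × 185 mm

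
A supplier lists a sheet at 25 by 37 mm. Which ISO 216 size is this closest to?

Aspect ratio 37/25 ≈ 1.480 (ISO target is √2 ≈ 1.414).
In the A-series (A0 area = 1 m²): A10 = 26 × 37 mm.
Off by 1 mm total — nearest standard size.

A10 (26 × 37 mm)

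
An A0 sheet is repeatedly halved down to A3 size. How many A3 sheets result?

8

A0 = 841 × 1189 mm; A3 = 297 × 420 mm.
Each halving step doubles the count; 3 steps from A0 to A3.
2^3 = 8.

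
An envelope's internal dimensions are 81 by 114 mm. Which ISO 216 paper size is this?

C7 (81 × 114 mm)

Aspect ratio 114/81 ≈ 1.407 — close to the ISO √2 ≈ 1.414.
In the C-series (envelope sizes, between A and B): C7 = 81 × 114 mm.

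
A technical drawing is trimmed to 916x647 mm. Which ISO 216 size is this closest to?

C1 (648 × 917 mm)

Aspect ratio 916/647 ≈ 1.416 — close to the ISO √2 ≈ 1.414.
In the C-series (envelope sizes, between A and B): C1 = 648 × 917 mm.
Off by 2 mm total — nearest standard size.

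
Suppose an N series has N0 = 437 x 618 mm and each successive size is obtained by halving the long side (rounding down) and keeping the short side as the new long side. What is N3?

N1: ⌊618/2⌋ × 437 = 309 × 437 mm
N2: ⌊437/2⌋ × 309 = 218 × 309 mm
N3: ⌊309/2⌋ × 218 = 154 × 218 mm

154 × 218 mm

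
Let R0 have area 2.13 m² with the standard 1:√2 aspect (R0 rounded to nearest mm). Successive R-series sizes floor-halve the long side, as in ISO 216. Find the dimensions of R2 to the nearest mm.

613 × 868 mm

Let R0's short side be w mm. w · w√2 = 2.13 m² = 2,130,000 mm², so w ≈ 1227.2 mm and w√2 ≈ 1735.6 mm → R0 = 1227 × 1736 mm.
R1: ⌊1736/2⌋ × 1227 = 868 × 1227 mm
R2: ⌊1227/2⌋ × 868 = 613 × 868 mm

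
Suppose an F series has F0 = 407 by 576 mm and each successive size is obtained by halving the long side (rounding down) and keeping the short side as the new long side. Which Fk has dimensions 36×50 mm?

F0: 407 × 576 mm
F1: 288 × 407 mm
F2: 203 × 288 mm
F3: 144 × 203 mm
F4: 101 × 144 mm
F5: 72 × 101 mm
F6: 50 × 72 mm
F7: 36 × 50 mm
F8: 25 × 36 mm
→ matches F7.

F7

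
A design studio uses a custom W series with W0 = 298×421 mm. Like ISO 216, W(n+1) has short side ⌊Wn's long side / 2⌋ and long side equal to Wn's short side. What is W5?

W1 = 210 × 298 mm (from W0 by 1 halving).
W2: ⌊298/2⌋ × 210 = 149 × 210 mm
W3: ⌊210/2⌋ × 149 = 105 × 149 mm
W4: ⌊149/2⌋ × 105 = 74 × 105 mm
W5: ⌊105/2⌋ × 74 = 52 × 74 mm

52 × 74 mm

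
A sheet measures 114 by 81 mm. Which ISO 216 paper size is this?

C7 (81 × 114 mm)

Aspect ratio 114/81 ≈ 1.407 — close to the ISO √2 ≈ 1.414.
In the C-series (envelope sizes, between A and B): C7 = 81 × 114 mm.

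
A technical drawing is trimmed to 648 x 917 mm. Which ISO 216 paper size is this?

Aspect ratio 917/648 ≈ 1.415 — close to the ISO √2 ≈ 1.414.
In the C-series (envelope sizes, between A and B): C1 = 648 × 917 mm.

C1 (648 × 917 mm)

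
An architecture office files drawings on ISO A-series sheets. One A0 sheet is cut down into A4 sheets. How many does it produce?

16

Each ISO step halves the sheet: 1 × A0 → 2 × A1 → 4 × A2 → 8 × A3 → …
From A0 to A4 is 4 halving steps: 2^4 = 16.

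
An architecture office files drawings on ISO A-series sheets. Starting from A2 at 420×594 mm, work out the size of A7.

A3: ⌊594/2⌋ × 420 = 297 × 420 mm
A4: ⌊420/2⌋ × 297 = 210 × 297 mm
A5: ⌊297/2⌋ × 210 = 148 × 210 mm
A6: ⌊210/2⌋ × 148 = 105 × 148 mm
A7: ⌊148/2⌋ × 105 = 74 × 105 mm

74 × 105 mm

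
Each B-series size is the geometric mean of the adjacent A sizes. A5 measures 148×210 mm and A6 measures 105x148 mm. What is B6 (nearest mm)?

125 × 176 mm

Short side: √(148 · 105) = √15540 ≈ 124.7 → 125 mm
Long side: √(210 · 148) = √31080 ≈ 176.3 → 176 mm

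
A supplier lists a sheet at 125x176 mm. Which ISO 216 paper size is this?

Aspect ratio 176/125 ≈ 1.408 — close to the ISO √2 ≈ 1.414.
In the B-series (B0 = 1000 × 1414 mm): B6 = 125 × 176 mm.

B6 (125 × 176 mm)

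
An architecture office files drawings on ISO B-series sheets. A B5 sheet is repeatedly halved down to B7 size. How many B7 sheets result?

B5 = 176 × 250 mm; B7 = 88 × 125 mm.
Each halving step doubles the count; 2 steps from B5 to B7.
2^2 = 4.

4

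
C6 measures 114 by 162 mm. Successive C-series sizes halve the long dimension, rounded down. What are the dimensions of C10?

C7: ⌊162/2⌋ × 114 = 81 × 114 mm
C8: ⌊114/2⌋ × 81 = 57 × 81 mm
C9: ⌊81/2⌋ × 57 = 40 × 57 mm
C10: ⌊57/2⌋ × 40 = 28 × 40 mm

28 × 40 mm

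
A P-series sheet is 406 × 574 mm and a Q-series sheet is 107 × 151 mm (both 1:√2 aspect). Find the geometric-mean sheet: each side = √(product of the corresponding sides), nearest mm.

208 × 294 mm

Short side: √(406 · 107) = √43442 ≈ 208.4 → 208 mm
Long side: √(574 · 151) = √86674 ≈ 294.4 → 294 mm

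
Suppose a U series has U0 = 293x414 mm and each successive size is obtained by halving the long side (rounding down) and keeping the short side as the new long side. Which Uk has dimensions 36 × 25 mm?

U7

U0: 293 × 414 mm
U1: 207 × 293 mm
U2: 146 × 207 mm
U3: 103 × 146 mm
U4: 73 × 103 mm
U5: 51 × 73 mm
U6: 36 × 51 mm
U7: 25 × 36 mm
U8: 18 × 25 mm
→ matches U7.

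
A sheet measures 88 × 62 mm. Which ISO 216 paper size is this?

B8 (62 × 88 mm)

Aspect ratio 88/62 ≈ 1.419 — close to the ISO √2 ≈ 1.414.
In the B-series (B0 = 1000 × 1414 mm): B8 = 62 × 88 mm.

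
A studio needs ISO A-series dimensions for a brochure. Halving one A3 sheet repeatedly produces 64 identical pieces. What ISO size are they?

64 = 2^6, so 6 halving steps.
A3 → A4 → … → A9 after 6 steps.

A9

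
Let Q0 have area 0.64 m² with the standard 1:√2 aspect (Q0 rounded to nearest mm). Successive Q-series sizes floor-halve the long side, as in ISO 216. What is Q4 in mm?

168 × 237 mm

Let Q0's short side be w mm. w · w√2 = 0.64 m² = 640,000 mm², so w ≈ 672.7 mm and w√2 ≈ 951.4 mm → Q0 = 673 × 951 mm.
Q1: ⌊951/2⌋ × 673 = 475 × 673 mm
Q2: ⌊673/2⌋ × 475 = 336 × 475 mm
Q3: ⌊475/2⌋ × 336 = 237 × 336 mm
Q4: ⌊336/2⌋ × 237 = 168 × 237 mm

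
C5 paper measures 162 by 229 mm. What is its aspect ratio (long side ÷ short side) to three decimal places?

1.414

229 / 162 = 1.414
Matches √2 ≈ 1.414 — the ISO 216 defining ratio.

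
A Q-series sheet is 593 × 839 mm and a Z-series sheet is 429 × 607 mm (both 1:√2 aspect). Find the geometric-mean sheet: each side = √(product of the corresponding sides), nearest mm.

Short side: √(593 · 429) = √254397 ≈ 504.4 → 504 mm
Long side: √(839 · 607) = √509273 ≈ 713.6 → 714 mm

504 × 714 mm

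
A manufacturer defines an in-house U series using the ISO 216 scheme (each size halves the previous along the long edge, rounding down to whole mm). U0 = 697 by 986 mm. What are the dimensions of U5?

U1: ⌊986/2⌋ × 697 = 493 × 697 mm
U2: ⌊697/2⌋ × 493 = 348 × 493 mm
U3: ⌊493/2⌋ × 348 = 246 × 348 mm
U4: ⌊348/2⌋ × 246 = 174 × 246 mm
U5: ⌊246/2⌋ × 174 = 123 × 174 mm

123 × 174 mm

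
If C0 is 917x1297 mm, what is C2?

458 × 648 mm

C1: ⌊1297/2⌋ × 917 = 648 × 917 mm
C2: ⌊917/2⌋ × 648 = 458 × 648 mm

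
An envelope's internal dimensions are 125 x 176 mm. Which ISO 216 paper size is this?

B6 (125 × 176 mm)

Aspect ratio 176/125 ≈ 1.408 — close to the ISO √2 ≈ 1.414.
In the B-series (B0 = 1000 × 1414 mm): B6 = 125 × 176 mm.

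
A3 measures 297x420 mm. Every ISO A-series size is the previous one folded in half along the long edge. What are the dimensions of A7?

74 × 105 mm

A4: ⌊420/2⌋ × 297 = 210 × 297 mm
A5: ⌊297/2⌋ × 210 = 148 × 210 mm
A6: ⌊210/2⌋ × 148 = 105 × 148 mm
A7: ⌊148/2⌋ × 105 = 74 × 105 mm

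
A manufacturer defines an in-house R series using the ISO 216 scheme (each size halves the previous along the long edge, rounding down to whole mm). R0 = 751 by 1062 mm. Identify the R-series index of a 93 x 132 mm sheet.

R0: 751 × 1062 mm
R1: 531 × 751 mm
R2: 375 × 531 mm
R3: 265 × 375 mm
R4: 187 × 265 mm
R5: 132 × 187 mm
R6: 93 × 132 mm
R7: 66 × 93 mm
→ matches R6.

R6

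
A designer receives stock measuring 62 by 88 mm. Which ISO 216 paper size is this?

B8 (62 × 88 mm)

Aspect ratio 88/62 ≈ 1.419 — close to the ISO √2 ≈ 1.414.
In the B-series (B0 = 1000 × 1414 mm): B8 = 62 × 88 mm.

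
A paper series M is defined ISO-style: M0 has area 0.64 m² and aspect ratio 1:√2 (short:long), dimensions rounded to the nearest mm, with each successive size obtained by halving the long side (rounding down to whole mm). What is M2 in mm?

Let M0's short side be w mm. w · w√2 = 0.64 m² = 640,000 mm², so w ≈ 672.7 mm and w√2 ≈ 951.4 mm → M0 = 673 × 951 mm.
M1: ⌊951/2⌋ × 673 = 475 × 673 mm
M2: ⌊673/2⌋ × 475 = 336 × 475 mm

336 × 475 mm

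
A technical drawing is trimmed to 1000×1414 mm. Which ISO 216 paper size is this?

Aspect ratio 1414/1000 ≈ 1.414 — close to the ISO √2 ≈ 1.414.
In the B-series (B0 = 1000 × 1414 mm): B0 = 1000 × 1414 mm.

B0 (1000 × 1414 mm)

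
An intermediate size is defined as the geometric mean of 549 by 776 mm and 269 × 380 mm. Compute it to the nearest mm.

Short side: √(549 · 269) = √147681 ≈ 384.3 → 384 mm
Long side: √(776 · 380) = √294880 ≈ 543.0 → 543 mm

384 × 543 mm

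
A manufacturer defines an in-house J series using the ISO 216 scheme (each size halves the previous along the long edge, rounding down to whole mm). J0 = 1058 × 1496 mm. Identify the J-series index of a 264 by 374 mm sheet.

J0: 1058 × 1496 mm
J1: 748 × 1058 mm
J2: 529 × 748 mm
J3: 374 × 529 mm
J4: 264 × 374 mm
J5: 187 × 264 mm
→ matches J4.

J4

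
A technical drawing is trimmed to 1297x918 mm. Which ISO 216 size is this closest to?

C0 (917 × 1297 mm)

Aspect ratio 1297/918 ≈ 1.413 — close to the ISO √2 ≈ 1.414.
In the C-series (envelope sizes, between A and B): C0 = 917 × 1297 mm.
Off by 1 mm total — nearest standard size.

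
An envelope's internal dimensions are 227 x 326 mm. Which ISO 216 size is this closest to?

Aspect ratio 326/227 ≈ 1.436 (ISO target is √2 ≈ 1.414).
In the C-series (envelope sizes, between A and B): C4 = 229 × 324 mm.
Off by 4 mm total — nearest standard size.

C4 (229 × 324 mm)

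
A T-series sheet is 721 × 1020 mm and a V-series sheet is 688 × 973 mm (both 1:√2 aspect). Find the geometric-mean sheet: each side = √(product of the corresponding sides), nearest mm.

Short side: √(721 · 688) = √496048 ≈ 704.3 → 704 mm
Long side: √(1020 · 973) = √992460 ≈ 996.2 → 996 mm

704 × 996 mm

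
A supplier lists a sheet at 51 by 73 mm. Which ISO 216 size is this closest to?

A8 (52 × 74 mm)

Aspect ratio 73/51 ≈ 1.431 (ISO target is √2 ≈ 1.414).
In the A-series (A0 area = 1 m²): A8 = 52 × 74 mm.
Off by 2 mm total — nearest standard size.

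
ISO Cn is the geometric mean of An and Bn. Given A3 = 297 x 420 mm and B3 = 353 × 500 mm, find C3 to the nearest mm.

Short side: √(297 · 353) = √104841 ≈ 323.8 → 324 mm
Long side: √(420 · 500) = √210000 ≈ 458.3 → 458 mm

324 × 458 mm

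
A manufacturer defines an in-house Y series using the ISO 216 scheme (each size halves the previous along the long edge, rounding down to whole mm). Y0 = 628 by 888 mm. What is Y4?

Y1: ⌊888/2⌋ × 628 = 444 × 628 mm
Y2: ⌊628/2⌋ × 444 = 314 × 444 mm
Y3: ⌊444/2⌋ × 314 = 222 × 314 mm
Y4: ⌊314/2⌋ × 222 = 157 × 222 mm

157 × 222 mm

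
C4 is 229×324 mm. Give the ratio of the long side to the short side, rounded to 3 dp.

1.415

324 / 229 = 1.415
Matches √2 ≈ 1.414 — the ISO 216 defining ratio.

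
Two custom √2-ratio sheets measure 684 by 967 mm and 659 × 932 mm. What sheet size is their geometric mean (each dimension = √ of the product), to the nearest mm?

Short side: √(684 · 659) = √450756 ≈ 671.4 → 671 mm
Long side: √(967 · 932) = √901244 ≈ 949.3 → 949 mm

671 × 949 mm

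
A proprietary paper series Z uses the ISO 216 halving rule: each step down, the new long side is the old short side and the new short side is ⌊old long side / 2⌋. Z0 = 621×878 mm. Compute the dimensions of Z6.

77 × 109 mm

Z1: ⌊878/2⌋ × 621 = 439 × 621 mm
Z2: ⌊621/2⌋ × 439 = 310 × 439 mm
Z3: ⌊439/2⌋ × 310 = 219 × 310 mm
Z4: ⌊310/2⌋ × 219 = 155 × 219 mm
Z5: ⌊219/2⌋ × 155 = 109 × 155 mm
Z6: ⌊155/2⌋ × 109 = 77 × 109 mm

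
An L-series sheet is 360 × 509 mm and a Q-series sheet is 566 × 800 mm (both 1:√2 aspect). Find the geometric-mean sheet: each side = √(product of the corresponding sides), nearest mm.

Short side: √(360 · 566) = √203760 ≈ 451.4 → 451 mm
Long side: √(509 · 800) = √407200 ≈ 638.1 → 638 mm

451 × 638 mm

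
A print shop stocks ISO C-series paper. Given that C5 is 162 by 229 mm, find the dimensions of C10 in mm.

28 × 40 mm

C6: ⌊229/2⌋ × 162 = 114 × 162 mm
C7: ⌊162/2⌋ × 114 = 81 × 114 mm
C8: ⌊114/2⌋ × 81 = 57 × 81 mm
C9: ⌊81/2⌋ × 57 = 40 × 57 mm
C10: ⌊57/2⌋ × 40 = 28 × 40 mm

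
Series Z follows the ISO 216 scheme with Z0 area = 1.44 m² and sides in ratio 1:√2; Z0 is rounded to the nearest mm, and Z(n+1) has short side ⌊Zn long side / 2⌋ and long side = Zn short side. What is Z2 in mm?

Let Z0's short side be w mm. w · w√2 = 1.44 m² = 1,440,000 mm², so w ≈ 1009.1 mm and w√2 ≈ 1427.0 mm → Z0 = 1009 × 1427 mm.
Z1: ⌊1427/2⌋ × 1009 = 713 × 1009 mm
Z2: ⌊1009/2⌋ × 713 = 504 × 713 mm

504 × 713 mm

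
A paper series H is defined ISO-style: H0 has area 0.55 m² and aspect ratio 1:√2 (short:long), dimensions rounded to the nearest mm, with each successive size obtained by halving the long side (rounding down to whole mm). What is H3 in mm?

220 × 312 mm

Let H0's short side be w mm. w · w√2 = 0.55 m² = 550,000 mm², so w ≈ 623.6 mm and w√2 ≈ 881.9 mm → H0 = 624 × 882 mm.
H1: ⌊882/2⌋ × 624 = 441 × 624 mm
H2: ⌊624/2⌋ × 441 = 312 × 441 mm
H3: ⌊441/2⌋ × 312 = 220 × 312 mm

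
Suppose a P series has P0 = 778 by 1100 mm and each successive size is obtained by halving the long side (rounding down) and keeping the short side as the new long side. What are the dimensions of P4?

P1: ⌊1100/2⌋ × 778 = 550 × 778 mm
P2: ⌊778/2⌋ × 550 = 389 × 550 mm
P3: ⌊550/2⌋ × 389 = 275 × 389 mm
P4: ⌊389/2⌋ × 275 = 194 × 275 mm

194 × 275 mm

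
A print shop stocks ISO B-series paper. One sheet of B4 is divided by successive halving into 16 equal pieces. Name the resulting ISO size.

B8

16 = 2^4, so 4 halving steps.
B4 → B5 → … → B8 after 4 steps.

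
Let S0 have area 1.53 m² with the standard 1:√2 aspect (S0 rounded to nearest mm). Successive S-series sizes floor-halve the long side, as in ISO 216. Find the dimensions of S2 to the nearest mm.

520 × 735 mm

Let S0's short side be w mm. w · w√2 = 1.53 m² = 1,530,000 mm², so w ≈ 1040.1 mm and w√2 ≈ 1471.0 mm → S0 = 1040 × 1471 mm.
S1: ⌊1471/2⌋ × 1040 = 735 × 1040 mm
S2: ⌊1040/2⌋ × 735 = 520 × 735 mm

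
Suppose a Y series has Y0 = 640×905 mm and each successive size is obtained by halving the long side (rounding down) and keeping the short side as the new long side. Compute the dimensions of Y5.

113 × 160 mm

Y1: ⌊905/2⌋ × 640 = 452 × 640 mm
Y2: ⌊640/2⌋ × 452 = 320 × 452 mm
Y3: ⌊452/2⌋ × 320 = 226 × 320 mm
Y4: ⌊320/2⌋ × 226 = 160 × 226 mm
Y5: ⌊226/2⌋ × 160 = 113 × 160 mm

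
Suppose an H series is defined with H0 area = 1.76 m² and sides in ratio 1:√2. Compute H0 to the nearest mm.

1116 × 1578 mm

Let the short side be w mm. Then w · w√2 = 1.76 m² = 1,760,000 mm².
w² = 1,760,000/√2, so w ≈ 1115.6 mm; long side = w√2 ≈ 1577.7 mm.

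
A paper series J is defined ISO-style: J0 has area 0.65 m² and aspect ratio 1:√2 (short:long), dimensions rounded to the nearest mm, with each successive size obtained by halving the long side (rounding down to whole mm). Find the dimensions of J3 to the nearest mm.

239 × 339 mm

Let J0's short side be w mm. w · w√2 = 0.65 m² = 650,000 mm², so w ≈ 678.0 mm and w√2 ≈ 958.8 mm → J0 = 678 × 959 mm.
J1: ⌊959/2⌋ × 678 = 479 × 678 mm
J2: ⌊678/2⌋ × 479 = 339 × 479 mm
J3: ⌊479/2⌋ × 339 = 239 × 339 mm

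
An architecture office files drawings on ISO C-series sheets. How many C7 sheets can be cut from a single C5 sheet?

C5 = 162 × 229 mm; C7 = 81 × 114 mm.
Each halving step doubles the count; 2 steps from C5 to C7.
2^2 = 4.

4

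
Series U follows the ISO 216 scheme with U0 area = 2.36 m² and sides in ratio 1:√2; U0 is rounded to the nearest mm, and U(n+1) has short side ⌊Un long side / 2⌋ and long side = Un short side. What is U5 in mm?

Let U0's short side be w mm. w · w√2 = 2.36 m² = 2,360,000 mm², so w ≈ 1291.8 mm and w√2 ≈ 1826.9 mm → U0 = 1292 × 1827 mm.
U1: ⌊1827/2⌋ × 1292 = 913 × 1292 mm
U2: ⌊1292/2⌋ × 913 = 646 × 913 mm
U3: ⌊913/2⌋ × 646 = 456 × 646 mm
U4: ⌊646/2⌋ × 456 = 323 × 456 mm
U5: ⌊456/2⌋ × 323 = 228 × 323 mm

228 × 323 mm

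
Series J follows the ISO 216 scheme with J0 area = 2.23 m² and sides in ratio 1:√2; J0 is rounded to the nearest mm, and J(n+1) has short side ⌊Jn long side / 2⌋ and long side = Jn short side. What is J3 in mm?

444 × 628 mm

Let J0's short side be w mm. w · w√2 = 2.23 m² = 2,230,000 mm², so w ≈ 1255.7 mm and w√2 ≈ 1775.9 mm → J0 = 1256 × 1776 mm.
J1: ⌊1776/2⌋ × 1256 = 888 × 1256 mm
J2: ⌊1256/2⌋ × 888 = 628 × 888 mm
J3: ⌊888/2⌋ × 628 = 444 × 628 mm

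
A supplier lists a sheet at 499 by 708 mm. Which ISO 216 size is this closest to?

Aspect ratio 708/499 ≈ 1.419 — close to the ISO √2 ≈ 1.414.
In the B-series (B0 = 1000 × 1414 mm): B2 = 500 × 707 mm.
Off by 2 mm total — nearest standard size.

B2 (500 × 707 mm)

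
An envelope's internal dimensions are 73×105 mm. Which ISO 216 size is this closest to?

Aspect ratio 105/73 ≈ 1.438 (ISO target is √2 ≈ 1.414).
In the A-series (A0 area = 1 m²): A7 = 74 × 105 mm.
Off by 1 mm total — nearest standard size.

A7 (74 × 105 mm)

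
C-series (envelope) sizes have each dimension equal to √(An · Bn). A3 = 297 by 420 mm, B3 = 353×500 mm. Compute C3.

Short side: √(297 · 353) = √104841 ≈ 323.8 → 324 mm
Long side: √(420 · 500) = √210000 ≈ 458.3 → 458 mm

324 × 458 mm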